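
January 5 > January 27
False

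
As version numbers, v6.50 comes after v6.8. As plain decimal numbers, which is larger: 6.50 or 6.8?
6.8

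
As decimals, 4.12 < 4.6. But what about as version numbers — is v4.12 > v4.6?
True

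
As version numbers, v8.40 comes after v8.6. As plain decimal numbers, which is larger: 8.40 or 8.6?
8.6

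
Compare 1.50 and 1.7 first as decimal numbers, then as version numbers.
As decimals: 1.50 < 1.7. As versions: v1.50 > v1.7 (minor version 50 > 7).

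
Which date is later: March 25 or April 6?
April 6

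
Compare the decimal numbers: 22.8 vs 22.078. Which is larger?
22.8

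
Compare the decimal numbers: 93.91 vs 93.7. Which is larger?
93.91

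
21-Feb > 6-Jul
False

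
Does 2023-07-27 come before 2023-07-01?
No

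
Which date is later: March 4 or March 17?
March 17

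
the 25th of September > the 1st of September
True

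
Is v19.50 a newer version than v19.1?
Yes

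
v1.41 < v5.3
True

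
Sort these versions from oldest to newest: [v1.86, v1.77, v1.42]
[v1.42, v1.77, v1.86]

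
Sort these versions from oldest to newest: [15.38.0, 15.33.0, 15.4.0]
[15.4.0, 15.33.0, 15.38.0]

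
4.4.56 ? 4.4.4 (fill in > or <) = >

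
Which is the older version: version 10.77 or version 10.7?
version 10.7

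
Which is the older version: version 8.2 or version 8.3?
version 8.2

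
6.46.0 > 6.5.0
True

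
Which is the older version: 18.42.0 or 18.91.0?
18.42.0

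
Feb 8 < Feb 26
True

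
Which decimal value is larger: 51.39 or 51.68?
51.68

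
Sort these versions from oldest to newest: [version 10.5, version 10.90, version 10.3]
[version 10.3, version 10.5, version 10.90]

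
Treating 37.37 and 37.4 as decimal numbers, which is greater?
37.4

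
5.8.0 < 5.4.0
False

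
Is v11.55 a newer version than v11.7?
Yes. Version numbers are compared segment by segment as integers, not as decimals: minor version 55 > 7, so v11.55 > v11.7 (even though the decimal 11.55 < 11.7).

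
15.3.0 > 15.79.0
False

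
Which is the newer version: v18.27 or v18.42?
v18.42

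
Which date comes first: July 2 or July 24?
July 2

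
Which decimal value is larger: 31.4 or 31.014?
31.4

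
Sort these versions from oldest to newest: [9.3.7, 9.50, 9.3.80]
[9.3.7, 9.3.80, 9.50]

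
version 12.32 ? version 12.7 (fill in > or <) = >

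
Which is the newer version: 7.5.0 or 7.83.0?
7.83.0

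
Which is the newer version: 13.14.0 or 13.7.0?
13.14.0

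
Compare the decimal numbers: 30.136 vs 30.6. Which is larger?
30.6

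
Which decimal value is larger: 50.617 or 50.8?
50.8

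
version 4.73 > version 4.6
True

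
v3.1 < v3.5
True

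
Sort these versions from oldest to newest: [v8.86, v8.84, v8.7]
[v8.7, v8.84, v8.86]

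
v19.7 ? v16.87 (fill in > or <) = >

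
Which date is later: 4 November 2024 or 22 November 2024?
22 November 2024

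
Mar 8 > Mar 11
False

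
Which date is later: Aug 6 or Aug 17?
Aug 17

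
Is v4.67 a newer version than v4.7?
Yes. Version numbers are compared segment by segment as integers, not as decimals: minor version 67 > 7, so v4.67 > v4.7 (even though the decimal 4.67 < 4.7).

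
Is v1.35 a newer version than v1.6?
Yes. Version numbers are compared segment by segment as integers, not as decimals: minor version 35 > 6, so v1.35 > v1.6 (even though the decimal 1.35 < 1.6).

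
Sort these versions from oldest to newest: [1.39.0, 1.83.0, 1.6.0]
[1.6.0, 1.39.0, 1.83.0]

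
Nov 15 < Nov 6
False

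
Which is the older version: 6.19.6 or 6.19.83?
6.19.6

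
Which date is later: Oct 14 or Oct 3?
Oct 14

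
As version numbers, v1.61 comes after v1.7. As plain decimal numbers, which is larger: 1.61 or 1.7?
1.7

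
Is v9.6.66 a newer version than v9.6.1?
Yes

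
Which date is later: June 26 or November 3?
November 3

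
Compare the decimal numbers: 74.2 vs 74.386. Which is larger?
74.386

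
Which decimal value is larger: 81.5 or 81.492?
81.5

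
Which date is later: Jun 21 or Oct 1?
Oct 1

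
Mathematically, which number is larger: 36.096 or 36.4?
36.4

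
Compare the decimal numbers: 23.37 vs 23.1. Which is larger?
23.37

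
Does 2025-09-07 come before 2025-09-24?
Yes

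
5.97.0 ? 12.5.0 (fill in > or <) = <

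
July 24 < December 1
True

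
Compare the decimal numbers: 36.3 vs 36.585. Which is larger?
36.585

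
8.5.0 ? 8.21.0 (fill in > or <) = <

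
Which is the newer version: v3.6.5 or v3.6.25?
v3.6.25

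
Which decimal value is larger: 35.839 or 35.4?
35.839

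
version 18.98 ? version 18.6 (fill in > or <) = >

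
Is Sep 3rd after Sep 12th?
No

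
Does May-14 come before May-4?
No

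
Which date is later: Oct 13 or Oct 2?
Oct 13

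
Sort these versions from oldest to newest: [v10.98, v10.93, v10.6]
[v10.6, v10.93, v10.98]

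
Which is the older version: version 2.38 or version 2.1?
version 2.1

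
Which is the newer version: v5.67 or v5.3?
v5.67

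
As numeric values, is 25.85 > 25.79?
True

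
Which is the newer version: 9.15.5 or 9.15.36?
9.15.36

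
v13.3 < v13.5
True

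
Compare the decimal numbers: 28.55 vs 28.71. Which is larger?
28.71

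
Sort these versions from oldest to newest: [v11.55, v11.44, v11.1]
[v11.1, v11.44, v11.55]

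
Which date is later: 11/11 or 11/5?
11/11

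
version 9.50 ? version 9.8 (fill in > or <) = >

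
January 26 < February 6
True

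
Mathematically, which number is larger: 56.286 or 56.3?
56.3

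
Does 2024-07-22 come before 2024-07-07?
No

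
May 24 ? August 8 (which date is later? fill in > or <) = <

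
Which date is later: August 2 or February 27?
August 2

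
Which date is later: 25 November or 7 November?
25 November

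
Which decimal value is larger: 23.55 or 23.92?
23.92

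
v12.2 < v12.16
True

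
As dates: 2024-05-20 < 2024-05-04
False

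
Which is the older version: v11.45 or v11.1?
v11.1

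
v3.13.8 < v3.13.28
True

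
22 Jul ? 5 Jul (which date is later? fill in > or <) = >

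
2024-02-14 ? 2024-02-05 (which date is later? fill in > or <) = >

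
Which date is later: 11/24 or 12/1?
12/1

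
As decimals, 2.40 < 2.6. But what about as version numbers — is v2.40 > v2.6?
True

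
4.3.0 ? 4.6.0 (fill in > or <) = <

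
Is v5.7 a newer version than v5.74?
No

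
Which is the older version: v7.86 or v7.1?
v7.1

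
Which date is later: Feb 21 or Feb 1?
Feb 21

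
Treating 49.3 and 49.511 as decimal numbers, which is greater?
49.511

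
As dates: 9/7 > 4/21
True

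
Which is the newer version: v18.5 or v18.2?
v18.5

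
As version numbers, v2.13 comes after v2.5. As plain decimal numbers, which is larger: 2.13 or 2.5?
2.5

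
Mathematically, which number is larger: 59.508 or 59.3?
59.508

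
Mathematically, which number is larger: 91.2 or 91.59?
91.59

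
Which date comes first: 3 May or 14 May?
3 May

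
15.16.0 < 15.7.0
False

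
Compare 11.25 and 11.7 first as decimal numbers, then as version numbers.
As decimals: 11.25 < 11.7. As versions: v11.25 > v11.7 (minor version 25 > 7).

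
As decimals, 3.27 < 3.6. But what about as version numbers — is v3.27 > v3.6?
True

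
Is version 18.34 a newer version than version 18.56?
No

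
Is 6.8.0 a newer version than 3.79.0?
Yes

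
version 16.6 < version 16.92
True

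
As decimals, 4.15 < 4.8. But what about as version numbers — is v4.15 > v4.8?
True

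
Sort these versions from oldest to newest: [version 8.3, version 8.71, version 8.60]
[version 8.3, version 8.60, version 8.71]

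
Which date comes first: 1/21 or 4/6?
1/21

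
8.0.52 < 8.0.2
False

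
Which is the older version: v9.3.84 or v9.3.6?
v9.3.6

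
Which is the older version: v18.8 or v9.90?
v9.90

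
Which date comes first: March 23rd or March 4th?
March 4th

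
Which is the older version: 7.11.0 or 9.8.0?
7.11.0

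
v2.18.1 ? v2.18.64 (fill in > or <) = <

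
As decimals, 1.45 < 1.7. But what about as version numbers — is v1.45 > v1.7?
True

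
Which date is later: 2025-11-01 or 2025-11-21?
2025-11-21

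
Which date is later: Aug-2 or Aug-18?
Aug-18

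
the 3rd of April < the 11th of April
True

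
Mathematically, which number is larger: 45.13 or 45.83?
45.83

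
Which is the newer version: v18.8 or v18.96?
v18.96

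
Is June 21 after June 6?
Yes. Day 21 comes after day 6 in June — this is a date comparison, not a decimal one (the decimal 6.21 would be smaller than 6.6).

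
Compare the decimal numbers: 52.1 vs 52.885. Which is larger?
52.885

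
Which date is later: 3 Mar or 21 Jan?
3 Mar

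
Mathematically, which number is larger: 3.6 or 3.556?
3.6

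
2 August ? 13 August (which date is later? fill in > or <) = <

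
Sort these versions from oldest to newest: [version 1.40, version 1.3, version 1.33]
[version 1.3, version 1.33, version 1.40]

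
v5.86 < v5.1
False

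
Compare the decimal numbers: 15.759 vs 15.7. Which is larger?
15.759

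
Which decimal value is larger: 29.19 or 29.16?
29.19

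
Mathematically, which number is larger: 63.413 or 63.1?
63.413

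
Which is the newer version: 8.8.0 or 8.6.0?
8.8.0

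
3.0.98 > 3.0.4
True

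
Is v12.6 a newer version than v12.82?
No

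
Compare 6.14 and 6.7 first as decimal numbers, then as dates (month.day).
As decimals: 6.14 < 6.7. As dates: 6/14 is later than 6/7 (day 14 > day 7).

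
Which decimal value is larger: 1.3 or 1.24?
1.3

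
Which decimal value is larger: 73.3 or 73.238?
73.3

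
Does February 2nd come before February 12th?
Yes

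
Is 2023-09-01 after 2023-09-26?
No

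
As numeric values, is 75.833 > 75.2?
True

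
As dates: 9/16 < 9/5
False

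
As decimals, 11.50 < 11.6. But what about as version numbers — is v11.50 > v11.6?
True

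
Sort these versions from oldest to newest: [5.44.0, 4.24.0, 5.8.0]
[4.24.0, 5.8.0, 5.44.0]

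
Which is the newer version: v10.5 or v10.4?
v10.5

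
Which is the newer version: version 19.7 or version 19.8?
version 19.8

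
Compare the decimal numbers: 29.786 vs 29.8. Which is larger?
29.8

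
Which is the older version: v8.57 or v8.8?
v8.8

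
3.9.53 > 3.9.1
True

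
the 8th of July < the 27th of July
True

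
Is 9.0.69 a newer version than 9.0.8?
Yes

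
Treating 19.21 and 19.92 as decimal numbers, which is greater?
19.92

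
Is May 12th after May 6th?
Yes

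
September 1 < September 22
True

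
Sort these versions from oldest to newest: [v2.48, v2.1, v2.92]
[v2.1, v2.48, v2.92]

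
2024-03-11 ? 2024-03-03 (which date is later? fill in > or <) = >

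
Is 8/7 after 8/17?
No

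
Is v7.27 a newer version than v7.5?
Yes. Version numbers are compared segment by segment as integers, not as decimals: minor version 27 > 5, so v7.27 > v7.5 (even though the decimal 7.27 < 7.5).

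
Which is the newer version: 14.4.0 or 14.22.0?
14.22.0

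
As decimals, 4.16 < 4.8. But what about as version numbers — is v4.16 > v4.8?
True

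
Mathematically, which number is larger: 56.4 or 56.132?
56.4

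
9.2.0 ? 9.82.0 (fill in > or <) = <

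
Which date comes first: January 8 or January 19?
January 8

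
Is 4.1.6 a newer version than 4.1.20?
No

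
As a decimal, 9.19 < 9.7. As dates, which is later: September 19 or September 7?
September 19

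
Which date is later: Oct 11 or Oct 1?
Oct 11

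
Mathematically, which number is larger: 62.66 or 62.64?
62.66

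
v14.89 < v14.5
False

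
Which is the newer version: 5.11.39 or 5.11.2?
5.11.39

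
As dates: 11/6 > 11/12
False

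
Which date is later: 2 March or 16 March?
16 March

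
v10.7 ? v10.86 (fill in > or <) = <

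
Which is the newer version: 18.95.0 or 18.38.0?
18.95.0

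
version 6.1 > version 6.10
False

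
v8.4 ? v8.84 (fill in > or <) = <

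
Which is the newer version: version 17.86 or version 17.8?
version 17.86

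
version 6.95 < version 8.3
True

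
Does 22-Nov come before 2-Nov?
No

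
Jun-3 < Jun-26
True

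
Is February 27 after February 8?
Yes. Day 27 comes after day 8 in February — this is a date comparison, not a decimal one (the decimal 2.27 would be smaller than 2.8).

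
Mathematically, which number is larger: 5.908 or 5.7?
5.908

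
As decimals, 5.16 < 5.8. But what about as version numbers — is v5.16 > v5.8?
True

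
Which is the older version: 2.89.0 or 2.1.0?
2.1.0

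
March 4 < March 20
True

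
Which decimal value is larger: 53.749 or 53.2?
53.749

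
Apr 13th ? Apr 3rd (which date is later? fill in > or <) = >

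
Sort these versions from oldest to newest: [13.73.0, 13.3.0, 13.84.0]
[13.3.0, 13.73.0, 13.84.0]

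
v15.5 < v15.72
True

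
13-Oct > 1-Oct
True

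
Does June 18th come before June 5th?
No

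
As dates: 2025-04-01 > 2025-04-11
False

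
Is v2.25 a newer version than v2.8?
Yes. Version numbers are compared segment by segment as integers, not as decimals: minor version 25 > 8, so v2.25 > v2.8 (even though the decimal 2.25 < 2.8).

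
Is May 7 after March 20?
Yes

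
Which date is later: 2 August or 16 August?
16 August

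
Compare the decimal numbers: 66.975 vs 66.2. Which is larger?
66.975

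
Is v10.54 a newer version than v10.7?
Yes. Version numbers are compared segment by segment as integers, not as decimals: minor version 54 > 7, so v10.54 > v10.7 (even though the decimal 10.54 < 10.7).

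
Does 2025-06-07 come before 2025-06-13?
Yes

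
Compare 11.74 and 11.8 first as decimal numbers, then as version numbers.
As decimals: 11.74 < 11.8. As versions: v11.74 > v11.8 (minor version 74 > 8).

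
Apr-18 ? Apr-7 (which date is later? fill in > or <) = >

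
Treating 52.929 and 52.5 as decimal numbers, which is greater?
52.929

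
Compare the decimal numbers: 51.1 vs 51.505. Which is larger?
51.505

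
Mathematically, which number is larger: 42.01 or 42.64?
42.64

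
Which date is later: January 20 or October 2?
October 2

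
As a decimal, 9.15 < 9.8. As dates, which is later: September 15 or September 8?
September 15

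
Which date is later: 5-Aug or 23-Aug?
23-Aug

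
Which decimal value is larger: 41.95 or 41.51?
41.95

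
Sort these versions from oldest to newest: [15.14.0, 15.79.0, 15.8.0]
[15.8.0, 15.14.0, 15.79.0]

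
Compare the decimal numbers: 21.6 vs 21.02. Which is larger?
21.6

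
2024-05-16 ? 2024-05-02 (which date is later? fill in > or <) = >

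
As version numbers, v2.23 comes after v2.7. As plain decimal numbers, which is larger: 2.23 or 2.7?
2.7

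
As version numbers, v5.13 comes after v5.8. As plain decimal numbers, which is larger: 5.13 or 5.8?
5.8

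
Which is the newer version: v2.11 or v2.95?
v2.95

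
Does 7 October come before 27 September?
No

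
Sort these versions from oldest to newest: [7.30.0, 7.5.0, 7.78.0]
[7.5.0, 7.30.0, 7.78.0]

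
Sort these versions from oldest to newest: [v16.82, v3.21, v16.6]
[v3.21, v16.6, v16.82]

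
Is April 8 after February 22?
Yes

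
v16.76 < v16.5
False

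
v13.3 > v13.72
False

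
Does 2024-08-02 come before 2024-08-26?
Yes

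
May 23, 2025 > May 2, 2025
True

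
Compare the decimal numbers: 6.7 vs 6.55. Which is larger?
6.7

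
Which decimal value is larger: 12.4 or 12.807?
12.807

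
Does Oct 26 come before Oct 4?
No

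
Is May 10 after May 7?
Yes. Day 10 comes after day 7 in May — this is a date comparison, not a decimal one (the decimal 5.10 would be smaller than 5.7).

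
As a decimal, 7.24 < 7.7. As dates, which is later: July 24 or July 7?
July 24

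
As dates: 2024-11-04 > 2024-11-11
False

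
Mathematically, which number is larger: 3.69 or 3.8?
3.8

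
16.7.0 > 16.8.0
False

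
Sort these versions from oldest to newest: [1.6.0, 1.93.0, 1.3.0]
[1.3.0, 1.6.0, 1.93.0]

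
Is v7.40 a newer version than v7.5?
Yes. Version numbers are compared segment by segment as integers, not as decimals: minor version 40 > 5, so v7.40 > v7.5 (even though the decimal 7.40 < 7.5).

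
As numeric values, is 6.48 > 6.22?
True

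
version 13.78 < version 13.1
False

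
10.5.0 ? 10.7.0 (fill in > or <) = <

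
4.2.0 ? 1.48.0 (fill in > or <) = >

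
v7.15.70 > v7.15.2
True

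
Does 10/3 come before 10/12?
Yes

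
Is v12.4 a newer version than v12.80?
No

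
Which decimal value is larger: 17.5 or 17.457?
17.5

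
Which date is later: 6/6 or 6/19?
6/19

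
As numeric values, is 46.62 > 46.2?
True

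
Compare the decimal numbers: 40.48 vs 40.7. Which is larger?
40.7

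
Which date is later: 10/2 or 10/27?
10/27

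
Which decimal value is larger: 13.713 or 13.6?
13.713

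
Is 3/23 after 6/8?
No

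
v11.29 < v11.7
False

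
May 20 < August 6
True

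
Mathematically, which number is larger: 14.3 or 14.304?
14.304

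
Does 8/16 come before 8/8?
No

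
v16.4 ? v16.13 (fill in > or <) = <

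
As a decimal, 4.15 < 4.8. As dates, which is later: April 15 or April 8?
April 15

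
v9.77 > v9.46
True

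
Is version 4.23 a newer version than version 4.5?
Yes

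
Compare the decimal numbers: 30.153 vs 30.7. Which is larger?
30.7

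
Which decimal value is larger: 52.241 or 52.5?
52.5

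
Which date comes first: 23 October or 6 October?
6 October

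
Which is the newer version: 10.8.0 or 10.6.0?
10.8.0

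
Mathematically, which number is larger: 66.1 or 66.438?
66.438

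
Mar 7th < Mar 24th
True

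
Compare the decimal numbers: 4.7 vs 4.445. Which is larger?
4.7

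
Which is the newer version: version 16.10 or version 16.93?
version 16.93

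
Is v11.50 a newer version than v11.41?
Yes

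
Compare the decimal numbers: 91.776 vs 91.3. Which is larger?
91.776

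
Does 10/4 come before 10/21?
Yes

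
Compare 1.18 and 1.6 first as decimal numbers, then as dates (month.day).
As decimals: 1.18 < 1.6. As dates: 1/18 is later than 1/6 (day 18 > day 6).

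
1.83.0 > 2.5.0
False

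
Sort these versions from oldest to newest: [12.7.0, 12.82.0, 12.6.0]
[12.6.0, 12.7.0, 12.82.0]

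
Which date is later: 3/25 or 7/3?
7/3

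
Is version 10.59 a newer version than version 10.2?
Yes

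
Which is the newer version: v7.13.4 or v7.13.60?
v7.13.60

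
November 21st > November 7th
True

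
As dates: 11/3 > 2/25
True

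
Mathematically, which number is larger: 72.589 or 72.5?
72.589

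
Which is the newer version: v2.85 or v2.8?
v2.85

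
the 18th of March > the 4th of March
True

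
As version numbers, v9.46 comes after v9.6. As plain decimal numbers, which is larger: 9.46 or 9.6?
9.6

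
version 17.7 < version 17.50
True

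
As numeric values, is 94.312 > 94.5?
False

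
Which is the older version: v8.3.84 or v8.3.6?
v8.3.6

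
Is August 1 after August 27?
No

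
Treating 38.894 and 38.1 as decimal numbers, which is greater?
38.894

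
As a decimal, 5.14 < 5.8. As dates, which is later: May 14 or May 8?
May 14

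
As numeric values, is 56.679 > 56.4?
True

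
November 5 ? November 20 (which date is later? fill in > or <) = <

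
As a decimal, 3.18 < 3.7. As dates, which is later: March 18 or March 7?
March 18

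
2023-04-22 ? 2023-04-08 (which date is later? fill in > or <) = >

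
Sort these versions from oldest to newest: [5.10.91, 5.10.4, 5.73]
[5.10.4, 5.10.91, 5.73]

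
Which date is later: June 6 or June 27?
June 27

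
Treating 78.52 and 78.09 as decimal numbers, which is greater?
78.52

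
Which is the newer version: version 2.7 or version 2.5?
version 2.7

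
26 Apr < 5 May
True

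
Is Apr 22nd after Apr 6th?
Yes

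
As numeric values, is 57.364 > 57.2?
True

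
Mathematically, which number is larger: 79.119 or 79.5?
79.5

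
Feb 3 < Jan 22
False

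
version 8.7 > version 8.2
True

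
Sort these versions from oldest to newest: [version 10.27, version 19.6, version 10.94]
[version 10.27, version 10.94, version 19.6]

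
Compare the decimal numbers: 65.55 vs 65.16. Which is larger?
65.55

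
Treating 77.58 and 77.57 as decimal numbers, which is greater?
77.58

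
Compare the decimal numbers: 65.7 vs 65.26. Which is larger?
65.7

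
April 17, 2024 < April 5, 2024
False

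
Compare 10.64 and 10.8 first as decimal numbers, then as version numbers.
As decimals: 10.64 < 10.8. As versions: v10.64 > v10.8 (minor version 64 > 8).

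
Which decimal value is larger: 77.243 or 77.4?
77.4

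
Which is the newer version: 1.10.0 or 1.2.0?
1.10.0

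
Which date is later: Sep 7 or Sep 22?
Sep 22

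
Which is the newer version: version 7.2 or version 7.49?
version 7.49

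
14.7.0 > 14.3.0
True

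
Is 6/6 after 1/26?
Yes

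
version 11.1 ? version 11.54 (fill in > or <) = <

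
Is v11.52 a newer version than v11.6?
Yes. Version numbers are compared segment by segment as integers, not as decimals: minor version 52 > 6, so v11.52 > v11.6 (even though the decimal 11.52 < 11.6).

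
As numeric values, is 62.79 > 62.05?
True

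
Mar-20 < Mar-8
False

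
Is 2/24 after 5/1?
No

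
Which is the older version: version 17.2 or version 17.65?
version 17.2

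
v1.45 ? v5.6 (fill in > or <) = <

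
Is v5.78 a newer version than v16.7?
No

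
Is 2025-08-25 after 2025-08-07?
Yes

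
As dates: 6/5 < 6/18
True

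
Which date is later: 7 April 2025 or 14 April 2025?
14 April 2025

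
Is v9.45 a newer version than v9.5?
Yes. Version numbers are compared segment by segment as integers, not as decimals: minor version 45 > 5, so v9.45 > v9.5 (even though the decimal 9.45 < 9.5).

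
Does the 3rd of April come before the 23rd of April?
Yes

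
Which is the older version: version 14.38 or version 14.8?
version 14.8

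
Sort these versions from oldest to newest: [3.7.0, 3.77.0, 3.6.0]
[3.6.0, 3.7.0, 3.77.0]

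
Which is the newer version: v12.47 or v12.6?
v12.47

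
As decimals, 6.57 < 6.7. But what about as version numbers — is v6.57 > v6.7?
True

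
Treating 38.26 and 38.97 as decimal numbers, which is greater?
38.97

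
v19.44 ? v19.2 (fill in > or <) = >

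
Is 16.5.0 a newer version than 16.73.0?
No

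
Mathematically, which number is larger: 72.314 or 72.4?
72.4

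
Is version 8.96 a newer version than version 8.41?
Yes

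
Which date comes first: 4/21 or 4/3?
4/3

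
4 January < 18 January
True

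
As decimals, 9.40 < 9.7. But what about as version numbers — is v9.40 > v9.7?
True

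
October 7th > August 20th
True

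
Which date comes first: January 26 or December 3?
January 26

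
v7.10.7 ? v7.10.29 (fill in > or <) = <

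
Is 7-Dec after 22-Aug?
Yes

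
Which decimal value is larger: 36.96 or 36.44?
36.96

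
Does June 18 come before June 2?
No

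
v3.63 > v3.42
True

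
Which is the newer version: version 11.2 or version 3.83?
version 11.2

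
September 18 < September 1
False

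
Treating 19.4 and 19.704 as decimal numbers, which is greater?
19.704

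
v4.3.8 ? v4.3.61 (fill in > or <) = <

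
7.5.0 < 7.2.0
False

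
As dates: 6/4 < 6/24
True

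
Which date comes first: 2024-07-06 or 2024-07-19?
2024-07-06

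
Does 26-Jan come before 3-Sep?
Yes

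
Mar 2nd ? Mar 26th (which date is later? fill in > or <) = <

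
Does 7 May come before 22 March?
No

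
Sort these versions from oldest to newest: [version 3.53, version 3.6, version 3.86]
[version 3.6, version 3.53, version 3.86]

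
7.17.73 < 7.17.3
False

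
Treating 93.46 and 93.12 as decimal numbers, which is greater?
93.46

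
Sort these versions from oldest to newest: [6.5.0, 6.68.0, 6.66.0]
[6.5.0, 6.66.0, 6.68.0]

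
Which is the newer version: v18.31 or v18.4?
v18.31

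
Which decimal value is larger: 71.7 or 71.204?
71.7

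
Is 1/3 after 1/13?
No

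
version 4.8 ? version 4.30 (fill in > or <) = <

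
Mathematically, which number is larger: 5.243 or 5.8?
5.8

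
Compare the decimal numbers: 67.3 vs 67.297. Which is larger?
67.3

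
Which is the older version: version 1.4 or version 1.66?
version 1.4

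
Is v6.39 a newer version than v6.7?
Yes. Version numbers are compared segment by segment as integers, not as decimals: minor version 39 > 7, so v6.39 > v6.7 (even though the decimal 6.39 < 6.7).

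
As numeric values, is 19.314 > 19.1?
True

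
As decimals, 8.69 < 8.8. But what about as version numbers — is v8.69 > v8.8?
True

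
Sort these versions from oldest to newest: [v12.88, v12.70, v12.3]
[v12.3, v12.70, v12.88]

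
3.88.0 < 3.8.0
False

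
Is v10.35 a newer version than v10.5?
Yes. Version numbers are compared segment by segment as integers, not as decimals: minor version 35 > 5, so v10.35 > v10.5 (even though the decimal 10.35 < 10.5).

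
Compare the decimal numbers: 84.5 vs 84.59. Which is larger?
84.59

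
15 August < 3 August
False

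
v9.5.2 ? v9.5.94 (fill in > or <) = <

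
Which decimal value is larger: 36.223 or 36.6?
36.6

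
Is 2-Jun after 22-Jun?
No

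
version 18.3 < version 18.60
True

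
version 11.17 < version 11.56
True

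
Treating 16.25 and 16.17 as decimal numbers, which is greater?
16.25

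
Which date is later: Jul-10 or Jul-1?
Jul-10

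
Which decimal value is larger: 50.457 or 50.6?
50.6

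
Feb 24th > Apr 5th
False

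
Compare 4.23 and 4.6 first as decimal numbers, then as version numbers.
As decimals: 4.23 < 4.6. As versions: v4.23 > v4.6 (minor version 23 > 6).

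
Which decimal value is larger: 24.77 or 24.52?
24.77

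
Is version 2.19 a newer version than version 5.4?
No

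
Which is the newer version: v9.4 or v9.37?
v9.37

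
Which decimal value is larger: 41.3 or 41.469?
41.469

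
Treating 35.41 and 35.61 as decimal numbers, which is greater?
35.61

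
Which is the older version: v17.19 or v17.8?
v17.8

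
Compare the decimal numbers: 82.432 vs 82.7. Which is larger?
82.7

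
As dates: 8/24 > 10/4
False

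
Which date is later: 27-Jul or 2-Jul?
27-Jul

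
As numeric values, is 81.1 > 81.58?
False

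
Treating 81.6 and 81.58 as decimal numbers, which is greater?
81.6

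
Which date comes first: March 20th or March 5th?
March 5th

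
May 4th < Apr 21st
False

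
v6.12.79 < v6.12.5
False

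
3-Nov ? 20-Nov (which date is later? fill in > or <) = <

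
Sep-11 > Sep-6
True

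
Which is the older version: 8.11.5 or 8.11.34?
8.11.5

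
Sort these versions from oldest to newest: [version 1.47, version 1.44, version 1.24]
[version 1.24, version 1.44, version 1.47]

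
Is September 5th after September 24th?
No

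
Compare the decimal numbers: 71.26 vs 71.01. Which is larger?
71.26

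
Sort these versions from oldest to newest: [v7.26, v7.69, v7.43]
[v7.26, v7.43, v7.69]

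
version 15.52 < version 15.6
False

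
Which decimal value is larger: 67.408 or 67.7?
67.7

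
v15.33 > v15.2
True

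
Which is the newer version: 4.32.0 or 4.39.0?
4.39.0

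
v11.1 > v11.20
False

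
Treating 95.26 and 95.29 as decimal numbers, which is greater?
95.29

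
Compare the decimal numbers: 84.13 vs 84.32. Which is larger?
84.32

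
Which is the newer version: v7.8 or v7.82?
v7.82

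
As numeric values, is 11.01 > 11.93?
False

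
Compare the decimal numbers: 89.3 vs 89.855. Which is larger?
89.855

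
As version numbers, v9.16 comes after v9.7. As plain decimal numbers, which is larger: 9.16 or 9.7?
9.7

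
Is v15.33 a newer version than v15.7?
Yes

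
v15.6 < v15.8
True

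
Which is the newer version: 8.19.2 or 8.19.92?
8.19.92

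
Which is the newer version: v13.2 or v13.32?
v13.32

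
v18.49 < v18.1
False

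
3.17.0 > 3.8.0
True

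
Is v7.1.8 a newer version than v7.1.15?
No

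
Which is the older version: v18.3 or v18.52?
v18.3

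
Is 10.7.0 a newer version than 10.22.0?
No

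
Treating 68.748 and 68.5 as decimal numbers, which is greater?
68.748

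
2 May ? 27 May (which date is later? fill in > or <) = <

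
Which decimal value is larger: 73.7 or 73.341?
73.7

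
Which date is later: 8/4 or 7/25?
8/4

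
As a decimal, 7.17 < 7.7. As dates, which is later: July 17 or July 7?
July 17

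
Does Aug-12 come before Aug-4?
No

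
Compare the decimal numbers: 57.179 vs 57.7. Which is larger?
57.7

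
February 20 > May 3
False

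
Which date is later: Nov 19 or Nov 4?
Nov 19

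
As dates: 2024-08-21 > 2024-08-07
True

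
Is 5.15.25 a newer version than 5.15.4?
Yes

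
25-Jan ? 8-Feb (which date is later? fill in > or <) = <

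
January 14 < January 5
False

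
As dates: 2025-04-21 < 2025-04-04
False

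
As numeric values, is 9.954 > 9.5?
True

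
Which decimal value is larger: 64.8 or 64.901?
64.901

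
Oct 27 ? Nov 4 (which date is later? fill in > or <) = <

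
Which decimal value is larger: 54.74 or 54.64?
54.74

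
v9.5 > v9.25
False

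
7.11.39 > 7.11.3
True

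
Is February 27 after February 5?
Yes. Day 27 comes after day 5 in February — this is a date comparison, not a decimal one (the decimal 2.27 would be smaller than 2.5).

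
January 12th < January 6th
False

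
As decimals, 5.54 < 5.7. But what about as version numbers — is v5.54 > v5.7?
True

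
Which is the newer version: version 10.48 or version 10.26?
version 10.48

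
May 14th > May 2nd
True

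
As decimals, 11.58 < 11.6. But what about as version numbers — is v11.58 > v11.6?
True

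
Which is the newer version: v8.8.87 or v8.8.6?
v8.8.87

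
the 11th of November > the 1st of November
True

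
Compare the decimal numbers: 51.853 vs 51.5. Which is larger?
51.853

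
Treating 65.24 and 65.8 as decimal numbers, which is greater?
65.8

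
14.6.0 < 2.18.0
False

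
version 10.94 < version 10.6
False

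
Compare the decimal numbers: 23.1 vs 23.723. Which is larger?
23.723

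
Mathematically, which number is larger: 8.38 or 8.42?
8.42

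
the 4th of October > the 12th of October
False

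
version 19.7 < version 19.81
True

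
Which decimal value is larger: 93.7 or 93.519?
93.7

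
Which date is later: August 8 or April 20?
August 8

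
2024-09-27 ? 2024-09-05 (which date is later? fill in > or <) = >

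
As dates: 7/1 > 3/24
True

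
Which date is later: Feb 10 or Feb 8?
Feb 10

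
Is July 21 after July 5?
Yes. Day 21 comes after day 5 in July — this is a date comparison, not a decimal one (the decimal 7.21 would be smaller than 7.5).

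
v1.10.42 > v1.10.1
True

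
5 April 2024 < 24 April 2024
True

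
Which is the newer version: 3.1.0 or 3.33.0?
3.33.0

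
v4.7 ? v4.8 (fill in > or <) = <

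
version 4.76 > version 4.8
True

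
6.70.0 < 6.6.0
False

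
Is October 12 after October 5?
Yes. Day 12 comes after day 5 in October — this is a date comparison, not a decimal one (the decimal 10.12 would be smaller than 10.5).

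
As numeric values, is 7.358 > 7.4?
False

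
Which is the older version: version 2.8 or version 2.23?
version 2.8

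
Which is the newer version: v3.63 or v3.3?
v3.63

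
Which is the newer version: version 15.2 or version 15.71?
version 15.71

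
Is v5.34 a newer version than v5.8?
Yes. Version numbers are compared segment by segment as integers, not as decimals: minor version 34 > 8, so v5.34 > v5.8 (even though the decimal 5.34 < 5.8).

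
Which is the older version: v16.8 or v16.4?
v16.4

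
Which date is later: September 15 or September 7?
September 15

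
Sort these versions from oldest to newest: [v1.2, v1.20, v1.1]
[v1.1, v1.2, v1.20]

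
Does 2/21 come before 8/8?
Yes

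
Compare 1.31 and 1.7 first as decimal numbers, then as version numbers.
As decimals: 1.31 < 1.7. As versions: v1.31 > v1.7 (minor version 31 > 7).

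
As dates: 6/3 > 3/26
True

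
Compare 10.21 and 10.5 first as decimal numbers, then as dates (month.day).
As decimals: 10.21 < 10.5. As dates: 10/21 is later than 10/5 (day 21 > day 5).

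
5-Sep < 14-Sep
True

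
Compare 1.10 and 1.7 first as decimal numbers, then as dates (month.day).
As decimals: 1.10 < 1.7. As dates: 1/10 is later than 1/7 (day 10 > day 7).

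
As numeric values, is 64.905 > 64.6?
True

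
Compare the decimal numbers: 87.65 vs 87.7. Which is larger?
87.7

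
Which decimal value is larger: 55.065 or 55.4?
55.4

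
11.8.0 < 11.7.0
False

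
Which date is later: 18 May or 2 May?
18 May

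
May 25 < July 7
True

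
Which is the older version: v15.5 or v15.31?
v15.5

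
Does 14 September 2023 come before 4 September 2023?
No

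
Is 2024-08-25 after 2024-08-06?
Yes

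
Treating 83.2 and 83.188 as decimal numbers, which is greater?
83.2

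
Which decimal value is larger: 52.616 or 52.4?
52.616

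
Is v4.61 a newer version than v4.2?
Yes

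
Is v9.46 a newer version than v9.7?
Yes. Version numbers are compared segment by segment as integers, not as decimals: minor version 46 > 7, so v9.46 > v9.7 (even though the decimal 9.46 < 9.7).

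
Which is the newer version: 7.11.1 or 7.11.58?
7.11.58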